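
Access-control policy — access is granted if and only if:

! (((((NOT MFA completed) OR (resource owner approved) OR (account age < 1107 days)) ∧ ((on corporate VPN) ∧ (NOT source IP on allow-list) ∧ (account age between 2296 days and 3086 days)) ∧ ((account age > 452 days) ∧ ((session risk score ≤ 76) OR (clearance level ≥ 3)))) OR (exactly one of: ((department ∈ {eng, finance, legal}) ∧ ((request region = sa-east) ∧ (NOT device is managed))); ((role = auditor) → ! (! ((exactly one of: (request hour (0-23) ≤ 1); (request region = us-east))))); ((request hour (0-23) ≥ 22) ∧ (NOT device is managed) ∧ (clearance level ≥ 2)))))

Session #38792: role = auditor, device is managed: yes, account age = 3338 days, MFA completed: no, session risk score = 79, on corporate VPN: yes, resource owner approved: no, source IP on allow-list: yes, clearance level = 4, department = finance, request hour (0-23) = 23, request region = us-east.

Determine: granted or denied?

Atomic conditions:
  NOT MFA completed: no → true
  resource owner approved: no → false
  account age < 1107 days: 3338 < 1107 is false
  on corporate VPN: yes → true
  NOT source IP on allow-list: yes → false
  account age between 2296 days and 3086 days: 3338 in [2296, 3086] is false
  account age > 452 days: 3338 > 452 is true
  session risk score ≤ 76: 79 ≤ 76 is false
  clearance level ≥ 3: 4 ≥ 3 is true
  department ∈ {eng, finance, legal}: finance is in the set → true
  request region = sa-east: us-east == sa-east is false
  NOT device is managed: yes → false
  role = auditor: auditor == auditor is true
  request hour (0-23) ≤ 1: 23 ≤ 1 is false
  request region = us-east: us-east == us-east is true
  request hour (0-23) ≥ 22: 23 ≥ 22 is true
  clearance level ≥ 2: 4 ≥ 2 is true
Combine:
[1.1.1] true OR false OR false = true
[1.1.2] true AND false AND false = false
[1.1.3.2] false OR true = true
[1.1.3] true AND true = true
[1.1] true AND false AND true = false
[1.2.1.2] false AND false = false
[1.2.1] true AND false = false
[1.2.2.2.1.1] exactly-one(false, true) = true
[1.2.2.2.1] NOT true = false
[1.2.2.2] NOT false = true
[1.2.2] true → true = true
[1.2.3] true AND false AND true = false
[1.2] exactly-one(false, true, false) = true
[1] false OR true = true
[root] NOT true = false
Overall: false → denied

Denied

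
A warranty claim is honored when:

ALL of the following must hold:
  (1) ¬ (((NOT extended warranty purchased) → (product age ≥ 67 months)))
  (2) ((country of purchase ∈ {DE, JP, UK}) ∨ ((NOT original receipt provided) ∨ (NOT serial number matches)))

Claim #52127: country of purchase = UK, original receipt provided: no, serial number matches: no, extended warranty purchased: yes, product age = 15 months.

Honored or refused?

Refused

Atomic conditions:
  NOT extended warranty purchased: yes → false
  product age ≥ 67 months: 15 ≥ 67 is false
  country of purchase ∈ {DE, JP, UK}: UK is in the set → true
  NOT original receipt provided: no → true
  NOT serial number matches: no → true
Combine:
[1.1] false → false (antecedent false ⇒ implication holds) = true
[1] NOT true = false
[2.2] true OR true = true
[2] true OR true = true
[root] false AND true = false
Overall: false → refused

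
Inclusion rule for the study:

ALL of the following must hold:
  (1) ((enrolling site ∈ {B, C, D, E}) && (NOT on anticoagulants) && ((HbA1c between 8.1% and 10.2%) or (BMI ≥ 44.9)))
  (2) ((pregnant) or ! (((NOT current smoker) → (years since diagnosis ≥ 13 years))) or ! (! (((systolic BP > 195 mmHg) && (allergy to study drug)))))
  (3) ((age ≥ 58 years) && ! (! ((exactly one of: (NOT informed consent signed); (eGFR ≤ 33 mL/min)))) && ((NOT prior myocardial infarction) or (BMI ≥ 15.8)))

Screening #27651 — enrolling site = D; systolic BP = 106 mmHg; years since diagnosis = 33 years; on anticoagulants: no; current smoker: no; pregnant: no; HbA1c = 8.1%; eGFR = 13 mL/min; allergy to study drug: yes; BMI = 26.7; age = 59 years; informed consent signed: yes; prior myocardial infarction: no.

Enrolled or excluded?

Excluded

Atomic conditions:
  enrolling site ∈ {B, C, D, E}: D is in the set → true
  NOT on anticoagulants: no → true
  HbA1c between 8.1% and 10.2%: 8.1 in [8.1, 10.2] is true
  BMI ≥ 44.9: 26.7 ≥ 44.9 is false
  pregnant: no → false
  NOT current smoker: no → true
  years since diagnosis ≥ 13 years: 33 ≥ 13 is true
  systolic BP > 195 mmHg: 106 > 195 is false
  allergy to study drug: yes → true
  age ≥ 58 years: 59 ≥ 58 is true
  NOT informed consent signed: yes → false
  eGFR ≤ 33 mL/min: 13 ≤ 33 is true
  NOT prior myocardial infarction: no → true
  BMI ≥ 15.8: 26.7 ≥ 15.8 is true
Combine:
[1.3] true OR false = true
[1] true AND true AND true = true
[2.2.1] true → true = true
[2.2] NOT true = false
[2.3.1.1] false AND true = false
[2.3.1] NOT false = true
[2.3] NOT true = false
[2] false OR false OR false = false
[3.2.1.1] exactly-one(false, true) = true
[3.2.1] NOT true = false
[3.2] NOT false = true
[3.3] true OR true = true
[3] true AND true AND true = true
[root] true AND false AND true = false
Overall: false → excluded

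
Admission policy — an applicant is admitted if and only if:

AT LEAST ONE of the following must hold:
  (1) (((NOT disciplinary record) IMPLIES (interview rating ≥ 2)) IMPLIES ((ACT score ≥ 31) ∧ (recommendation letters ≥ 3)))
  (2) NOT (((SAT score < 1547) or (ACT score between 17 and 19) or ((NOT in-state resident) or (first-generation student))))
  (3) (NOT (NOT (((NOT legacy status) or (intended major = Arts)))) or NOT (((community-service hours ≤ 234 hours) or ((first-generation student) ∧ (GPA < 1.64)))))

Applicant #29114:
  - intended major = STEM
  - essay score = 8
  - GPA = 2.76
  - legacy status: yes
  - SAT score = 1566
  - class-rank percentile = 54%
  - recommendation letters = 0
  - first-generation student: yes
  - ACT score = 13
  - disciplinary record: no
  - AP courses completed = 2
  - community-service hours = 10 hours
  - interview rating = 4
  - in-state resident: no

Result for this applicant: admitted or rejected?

Rejected

Atomic conditions:
  NOT disciplinary record: no → true
  interview rating ≥ 2: 4 ≥ 2 is true
  ACT score ≥ 31: 13 ≥ 31 is false
  recommendation letters ≥ 3: 0 ≥ 3 is false
  SAT score < 1547: 1566 < 1547 is false
  ACT score between 17 and 19: 13 in [17, 19] is false
  NOT in-state resident: no → true
  first-generation student: yes → true
  NOT legacy status: yes → false
  intended major = Arts: STEM == Arts is false
  community-service hours ≤ 234 hours: 10 ≤ 234 is true
  GPA < 1.64: 2.76 < 1.64 is false
Combine:
[1.1] true → true = true
[1.2] false AND false = false
[1] true → false = false
[2.1.3] true OR true = true
[2.1] false OR false OR true = true
[2] NOT true = false
[3.1.1.1] false OR false = false
[3.1.1] NOT false = true
[3.1] NOT true = false
[3.2.1.2] true AND false = false
[3.2.1] true OR false = true
[3.2] NOT true = false
[3] false OR false = false
[root] false OR false OR false = false
Overall: false → rejected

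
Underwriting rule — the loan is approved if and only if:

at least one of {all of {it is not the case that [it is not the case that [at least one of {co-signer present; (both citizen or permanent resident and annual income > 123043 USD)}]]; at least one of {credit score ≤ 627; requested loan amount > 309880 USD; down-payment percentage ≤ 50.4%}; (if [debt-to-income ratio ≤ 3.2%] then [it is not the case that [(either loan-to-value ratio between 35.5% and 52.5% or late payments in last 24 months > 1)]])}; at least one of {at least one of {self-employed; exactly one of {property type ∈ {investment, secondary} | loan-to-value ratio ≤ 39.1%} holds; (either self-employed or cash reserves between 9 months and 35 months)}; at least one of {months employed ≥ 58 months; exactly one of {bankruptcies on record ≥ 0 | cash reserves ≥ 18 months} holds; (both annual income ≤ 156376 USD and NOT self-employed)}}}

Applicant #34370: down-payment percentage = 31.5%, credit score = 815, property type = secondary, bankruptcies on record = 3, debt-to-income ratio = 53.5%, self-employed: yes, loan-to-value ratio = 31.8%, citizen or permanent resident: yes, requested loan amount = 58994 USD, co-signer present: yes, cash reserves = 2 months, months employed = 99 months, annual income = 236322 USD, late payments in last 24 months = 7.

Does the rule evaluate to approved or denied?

Approved

Atomic conditions:
  co-signer present: yes → true
  citizen or permanent resident: yes → true
  annual income > 123043 USD: 236322 > 123043 is true
  credit score ≤ 627: 815 ≤ 627 is false
  requested loan amount > 309880 USD: 58994 > 309880 is false
  down-payment percentage ≤ 50.4%: 31.5 ≤ 50.4 is true
  debt-to-income ratio ≤ 3.2%: 53.5 ≤ 3.2 is false
  loan-to-value ratio between 35.5% and 52.5%: 31.8 in [35.5, 52.5] is false
  late payments in last 24 months > 1: 7 > 1 is true
  self-employed: yes → true
  property type ∈ {investment, secondary}: secondary is in the set → true
  loan-to-value ratio ≤ 39.1%: 31.8 ≤ 39.1 is true
  cash reserves between 9 months and 35 months: 2 in [9, 35] is false
  months employed ≥ 58 months: 99 ≥ 58 is true
  bankruptcies on record ≥ 0: 3 ≥ 0 is true
  cash reserves ≥ 18 months: 2 ≥ 18 is false
  annual income ≤ 156376 USD: 236322 ≤ 156376 is false
  NOT self-employed: yes → false
Combine:
[1.1.1.1.2] true AND true = true
[1.1.1.1] true OR true = true
[1.1.1] NOT true = false
[1.1] NOT false = true
[1.2] false OR false OR true = true
[1.3.2.1] false OR true = true
[1.3.2] NOT true = false
[1.3] false → false (antecedent false ⇒ implication holds) = true
[1] true AND true AND true = true
[2.1.2] exactly-one(true, true) = false
[2.1.3] true OR false = true
[2.1] true OR false OR true = true
[2.2.2] exactly-one(true, false) = true
[2.2.3] false AND false = false
[2.2] true OR true OR false = true
[2] true OR true = true
[root] true OR true = true
Overall: true → approved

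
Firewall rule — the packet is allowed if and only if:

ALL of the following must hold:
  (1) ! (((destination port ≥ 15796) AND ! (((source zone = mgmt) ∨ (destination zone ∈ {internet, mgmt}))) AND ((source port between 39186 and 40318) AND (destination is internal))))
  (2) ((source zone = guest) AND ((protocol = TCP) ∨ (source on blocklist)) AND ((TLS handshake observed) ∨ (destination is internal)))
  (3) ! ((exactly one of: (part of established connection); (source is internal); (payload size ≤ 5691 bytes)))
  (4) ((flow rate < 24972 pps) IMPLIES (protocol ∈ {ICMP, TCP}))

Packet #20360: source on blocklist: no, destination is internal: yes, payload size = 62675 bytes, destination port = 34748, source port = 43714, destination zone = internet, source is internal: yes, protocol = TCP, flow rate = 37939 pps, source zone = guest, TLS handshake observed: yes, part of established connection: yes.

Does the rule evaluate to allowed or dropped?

Atomic conditions:
  destination port ≥ 15796: 34748 ≥ 15796 is true
  source zone = mgmt: guest == mgmt is false
  destination zone ∈ {internet, mgmt}: internet is in the set → true
  source port between 39186 and 40318: 43714 in [39186, 40318] is false
  destination is internal: yes → true
  source zone = guest: guest == guest is true
  protocol = TCP: TCP == TCP is true
  source on blocklist: no → false
  TLS handshake observed: yes → true
  part of established connection: yes → true
  source is internal: yes → true
  payload size ≤ 5691 bytes: 62675 ≤ 5691 is false
  flow rate < 24972 pps: 37939 < 24972 is false
  protocol ∈ {ICMP, TCP}: TCP is in the set → true
Combine:
[1.1.2.1] false OR true = true
[1.1.2] NOT true = false
[1.1.3] false AND true = false
[1.1] true AND false AND false = false
[1] NOT false = true
[2.2] true OR false = true
[2.3] true OR true = true
[2] true AND true AND true = true
[3.1] exactly-one(true, true, false) = false
[3] NOT false = true
[4] false → true (antecedent false ⇒ implication holds) = true
[root] true AND true AND true AND true = true
Overall: true → allowed

Allowed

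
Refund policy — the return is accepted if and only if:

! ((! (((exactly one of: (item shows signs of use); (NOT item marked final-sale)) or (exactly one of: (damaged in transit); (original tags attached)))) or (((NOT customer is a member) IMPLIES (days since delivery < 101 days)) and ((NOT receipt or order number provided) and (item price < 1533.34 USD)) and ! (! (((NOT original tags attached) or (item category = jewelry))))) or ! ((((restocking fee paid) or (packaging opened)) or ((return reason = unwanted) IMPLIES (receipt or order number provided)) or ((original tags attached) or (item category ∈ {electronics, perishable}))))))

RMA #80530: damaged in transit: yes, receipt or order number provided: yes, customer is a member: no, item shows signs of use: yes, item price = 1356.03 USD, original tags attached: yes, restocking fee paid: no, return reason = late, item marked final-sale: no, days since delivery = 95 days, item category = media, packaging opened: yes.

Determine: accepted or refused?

Atomic conditions:
  item shows signs of use: yes → true
  NOT item marked final-sale: no → true
  damaged in transit: yes → true
  original tags attached: yes → true
  NOT customer is a member: no → true
  days since delivery < 101 days: 95 < 101 is true
  NOT receipt or order number provided: yes → false
  item price < 1533.34 USD: 1356.03 < 1533.34 is true
  NOT original tags attached: yes → false
  item category = jewelry: media == jewelry is false
  restocking fee paid: no → false
  packaging opened: yes → true
  return reason = unwanted: late == unwanted is false
  receipt or order number provided: yes → true
  item category ∈ {electronics, perishable}: media is not in the set → false
Combine:
[1.1.1.1] exactly-one(true, true) = false
[1.1.1.2] exactly-one(true, true) = false
[1.1.1] false OR false = false
[1.1] NOT false = true
[1.2.1] true → true = true
[1.2.2] false AND true = false
[1.2.3.1.1] false OR false = false
[1.2.3.1] NOT false = true
[1.2.3] NOT true = false
[1.2] true AND false AND false = false
[1.3.1.1] false OR true = true
[1.3.1.2] false → true (antecedent false ⇒ implication holds) = true
[1.3.1.3] true OR false = true
[1.3.1] true OR true OR true = true
[1.3] NOT true = false
[1] true OR false OR false = true
[root] NOT true = false
Overall: false → refused

Refused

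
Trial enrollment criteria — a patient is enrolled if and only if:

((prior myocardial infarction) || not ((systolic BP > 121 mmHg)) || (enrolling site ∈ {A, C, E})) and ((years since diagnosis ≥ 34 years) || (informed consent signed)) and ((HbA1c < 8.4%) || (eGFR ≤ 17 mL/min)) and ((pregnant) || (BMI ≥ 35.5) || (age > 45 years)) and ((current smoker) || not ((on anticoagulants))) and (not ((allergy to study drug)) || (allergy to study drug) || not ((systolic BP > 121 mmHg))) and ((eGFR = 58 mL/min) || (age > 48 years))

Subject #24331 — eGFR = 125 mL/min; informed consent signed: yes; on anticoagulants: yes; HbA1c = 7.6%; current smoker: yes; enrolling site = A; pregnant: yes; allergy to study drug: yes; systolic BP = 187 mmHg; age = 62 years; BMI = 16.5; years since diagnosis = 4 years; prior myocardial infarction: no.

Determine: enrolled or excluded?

Atomic conditions:
  prior myocardial infarction: no → false
  systolic BP > 121 mmHg: 187 > 121 is true
  enrolling site ∈ {A, C, E}: A is in the set → true
  years since diagnosis ≥ 34 years: 4 ≥ 34 is false
  informed consent signed: yes → true
  HbA1c < 8.4%: 7.6 < 8.4 is true
  eGFR ≤ 17 mL/min: 125 ≤ 17 is false
  pregnant: yes → true
  BMI ≥ 35.5: 16.5 ≥ 35.5 is false
  age > 45 years: 62 > 45 is true
  current smoker: yes → true
  on anticoagulants: yes → true
  allergy to study drug: yes → true
  eGFR = 58 mL/min: 125 == 58 is false
  age > 48 years: 62 > 48 is true
Combine:
[1.2] NOT true = false
[1] false OR false OR true = true
[2] false OR true = true
[3] true OR false = true
[4] true OR false OR true = true
[5.2] NOT true = false
[5] true OR false = true
[6.1] NOT true = false
[6.3] NOT true = false
[6] false OR true OR false = true
[7] false OR true = true
[root] true AND true AND true AND true AND true AND true AND true = true
Overall: true → enrolled

Enrolled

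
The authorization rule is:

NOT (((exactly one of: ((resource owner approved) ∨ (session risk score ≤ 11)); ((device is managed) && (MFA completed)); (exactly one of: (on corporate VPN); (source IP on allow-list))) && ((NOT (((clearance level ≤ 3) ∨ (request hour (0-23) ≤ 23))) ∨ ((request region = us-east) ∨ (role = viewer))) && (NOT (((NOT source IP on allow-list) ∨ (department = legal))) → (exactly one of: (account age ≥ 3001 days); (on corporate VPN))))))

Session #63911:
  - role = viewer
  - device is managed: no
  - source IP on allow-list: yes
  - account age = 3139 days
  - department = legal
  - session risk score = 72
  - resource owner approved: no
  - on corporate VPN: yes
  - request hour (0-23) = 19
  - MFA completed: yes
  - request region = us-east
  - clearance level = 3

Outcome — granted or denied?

Granted

Atomic conditions:
  resource owner approved: no → false
  session risk score ≤ 11: 72 ≤ 11 is false
  device is managed: no → false
  MFA completed: yes → true
  on corporate VPN: yes → true
  source IP on allow-list: yes → true
  clearance level ≤ 3: 3 ≤ 3 is true
  request hour (0-23) ≤ 23: 19 ≤ 23 is true
  request region = us-east: us-east == us-east is true
  role = viewer: viewer == viewer is true
  NOT source IP on allow-list: yes → false
  department = legal: legal == legal is true
  account age ≥ 3001 days: 3139 ≥ 3001 is true
Combine:
[1.1.1] false OR false = false
[1.1.2] false AND true = false
[1.1.3] exactly-one(true, true) = false
[1.1] exactly-one(false, false, false) = false
[1.2.1.1.1] true OR true = true
[1.2.1.1] NOT true = false
[1.2.1.2] true OR true = true
[1.2.1] false OR true = true
[1.2.2.1.1] false OR true = true
[1.2.2.1] NOT true = false
[1.2.2.2] exactly-one(true, true) = false
[1.2.2] false → false (antecedent false ⇒ implication holds) = true
[1.2] true AND true = true
[1] false AND true = false
[root] NOT false = true
Overall: true → granted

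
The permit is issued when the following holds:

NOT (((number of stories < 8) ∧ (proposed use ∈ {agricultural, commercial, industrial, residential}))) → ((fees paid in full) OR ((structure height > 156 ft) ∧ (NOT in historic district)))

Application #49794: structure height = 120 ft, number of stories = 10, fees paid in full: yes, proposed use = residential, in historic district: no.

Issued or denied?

Issued

Atomic conditions:
  number of stories < 8: 10 < 8 is false
  proposed use ∈ {agricultural, commercial, industrial, residential}: residential is in the set → true
  fees paid in full: yes → true
  structure height > 156 ft: 120 > 156 is false
  NOT in historic district: no → true
Combine:
[1.1] false AND true = false
[1] NOT false = true
[2.2] false AND true = false
[2] true OR false = true
[root] true → true = true
Overall: true → issued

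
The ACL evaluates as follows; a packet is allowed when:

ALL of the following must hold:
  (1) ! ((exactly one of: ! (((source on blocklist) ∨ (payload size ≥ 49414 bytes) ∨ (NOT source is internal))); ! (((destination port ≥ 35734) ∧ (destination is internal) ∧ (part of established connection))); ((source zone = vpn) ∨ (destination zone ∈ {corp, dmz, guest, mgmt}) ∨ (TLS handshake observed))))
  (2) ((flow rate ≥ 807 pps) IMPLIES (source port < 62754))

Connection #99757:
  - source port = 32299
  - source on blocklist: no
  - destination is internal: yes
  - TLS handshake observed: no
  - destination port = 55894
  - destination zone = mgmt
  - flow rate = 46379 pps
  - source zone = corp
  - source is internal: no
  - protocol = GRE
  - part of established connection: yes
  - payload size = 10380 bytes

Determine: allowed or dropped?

Dropped

Atomic conditions:
  source on blocklist: no → false
  payload size ≥ 49414 bytes: 10380 ≥ 49414 is false
  NOT source is internal: no → true
  destination port ≥ 35734: 55894 ≥ 35734 is true
  destination is internal: yes → true
  part of established connection: yes → true
  source zone = vpn: corp == vpn is false
  destination zone ∈ {corp, dmz, guest, mgmt}: mgmt is in the set → true
  TLS handshake observed: no → false
  flow rate ≥ 807 pps: 46379 ≥ 807 is true
  source port < 62754: 32299 < 62754 is true
Combine:
[1.1.1.1] false OR false OR true = true
[1.1.1] NOT true = false
[1.1.2.1] true AND true AND true = true
[1.1.2] NOT true = false
[1.1.3] false OR true OR false = true
[1.1] exactly-one(false, false, true) = true
[1] NOT true = false
[2] true → true = true
[root] false AND true = false
Overall: false → dropped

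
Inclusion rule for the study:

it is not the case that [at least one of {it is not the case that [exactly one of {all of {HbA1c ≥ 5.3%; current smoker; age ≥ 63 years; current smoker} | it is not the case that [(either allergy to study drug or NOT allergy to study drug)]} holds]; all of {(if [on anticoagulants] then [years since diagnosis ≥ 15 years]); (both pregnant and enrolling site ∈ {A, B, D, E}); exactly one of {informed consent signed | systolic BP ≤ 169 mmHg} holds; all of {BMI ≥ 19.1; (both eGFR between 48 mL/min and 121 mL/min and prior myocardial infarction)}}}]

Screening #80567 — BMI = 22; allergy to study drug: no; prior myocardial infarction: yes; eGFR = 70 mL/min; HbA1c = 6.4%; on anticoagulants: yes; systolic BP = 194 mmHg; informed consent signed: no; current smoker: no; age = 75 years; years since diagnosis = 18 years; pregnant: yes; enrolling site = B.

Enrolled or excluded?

Atomic conditions:
  HbA1c ≥ 5.3%: 6.4 ≥ 5.3 is true
  current smoker: no → false
  age ≥ 63 years: 75 ≥ 63 is true
  allergy to study drug: no → false
  NOT allergy to study drug: no → true
  on anticoagulants: yes → true
  years since diagnosis ≥ 15 years: 18 ≥ 15 is true
  pregnant: yes → true
  enrolling site ∈ {A, B, D, E}: B is in the set → true
  informed consent signed: no → false
  systolic BP ≤ 169 mmHg: 194 ≤ 169 is false
  BMI ≥ 19.1: 22 ≥ 19.1 is true
  eGFR between 48 mL/min and 121 mL/min: 70 in [48, 121] is true
  prior myocardial infarction: yes → true
Combine:
[1.1.1.1] true AND false AND true AND false = false
[1.1.1.2.1] false OR true = true
[1.1.1.2] NOT true = false
[1.1.1] exactly-one(false, false) = false
[1.1] NOT false = true
[1.2.1] true → true = true
[1.2.2] true AND true = true
[1.2.3] exactly-one(false, false) = false
[1.2.4.2] true AND true = true
[1.2.4] true AND true = true
[1.2] true AND true AND false AND true = false
[1] true OR false = true
[root] NOT true = false
Overall: false → excluded

Excluded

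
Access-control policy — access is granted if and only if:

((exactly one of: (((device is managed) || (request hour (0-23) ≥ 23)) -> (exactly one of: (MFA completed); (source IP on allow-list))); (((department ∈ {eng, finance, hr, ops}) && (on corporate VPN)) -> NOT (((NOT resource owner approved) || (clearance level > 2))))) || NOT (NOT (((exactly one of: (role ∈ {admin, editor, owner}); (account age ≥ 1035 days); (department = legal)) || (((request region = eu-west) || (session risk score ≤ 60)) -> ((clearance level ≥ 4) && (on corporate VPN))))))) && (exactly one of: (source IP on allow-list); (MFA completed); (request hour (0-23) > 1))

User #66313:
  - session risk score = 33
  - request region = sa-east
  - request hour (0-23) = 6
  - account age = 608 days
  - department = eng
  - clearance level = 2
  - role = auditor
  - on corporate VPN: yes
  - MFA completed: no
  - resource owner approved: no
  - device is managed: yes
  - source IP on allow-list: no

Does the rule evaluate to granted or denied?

Denied

Atomic conditions:
  device is managed: yes → true
  request hour (0-23) ≥ 23: 6 ≥ 23 is false
  MFA completed: no → false
  source IP on allow-list: no → false
  department ∈ {eng, finance, hr, ops}: eng is in the set → true
  on corporate VPN: yes → true
  NOT resource owner approved: no → true
  clearance level > 2: 2 > 2 is false
  role ∈ {admin, editor, owner}: auditor is not in the set → false
  account age ≥ 1035 days: 608 ≥ 1035 is false
  department = legal: eng == legal is false
  request region = eu-west: sa-east == eu-west is false
  session risk score ≤ 60: 33 ≤ 60 is true
  clearance level ≥ 4: 2 ≥ 4 is false
  request hour (0-23) > 1: 6 > 1 is true
Combine:
[1.1.1.1] true OR false = true
[1.1.1.2] exactly-one(false, false) = false
[1.1.1] true → false = false
[1.1.2.1] true AND true = true
[1.1.2.2.1] true OR false = true
[1.1.2.2] NOT true = false
[1.1.2] true → false = false
[1.1] exactly-one(false, false) = false
[1.2.1.1.1] exactly-one(false, false, false) = false
[1.2.1.1.2.1] false OR true = true
[1.2.1.1.2.2] false AND true = false
[1.2.1.1.2] true → false = false
[1.2.1.1] false OR false = false
[1.2.1] NOT false = true
[1.2] NOT true = false
[1] false OR false = false
[2] exactly-one(false, false, true) = true
[root] false AND true = false
Overall: false → denied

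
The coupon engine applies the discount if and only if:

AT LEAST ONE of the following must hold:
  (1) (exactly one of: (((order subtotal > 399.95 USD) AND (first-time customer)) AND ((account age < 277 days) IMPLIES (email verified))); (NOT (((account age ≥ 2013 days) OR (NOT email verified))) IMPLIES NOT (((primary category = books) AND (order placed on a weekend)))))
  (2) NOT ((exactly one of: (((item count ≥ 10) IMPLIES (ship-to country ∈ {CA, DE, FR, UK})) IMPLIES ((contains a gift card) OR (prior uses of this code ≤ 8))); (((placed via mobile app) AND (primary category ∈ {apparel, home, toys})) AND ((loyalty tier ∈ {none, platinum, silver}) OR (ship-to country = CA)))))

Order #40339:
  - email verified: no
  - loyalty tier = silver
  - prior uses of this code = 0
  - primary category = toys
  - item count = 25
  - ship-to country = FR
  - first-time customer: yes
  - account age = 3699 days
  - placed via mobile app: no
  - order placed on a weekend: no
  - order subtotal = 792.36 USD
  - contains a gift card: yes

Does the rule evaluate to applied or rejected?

Atomic conditions:
  order subtotal > 399.95 USD: 792.36 > 399.95 is true
  first-time customer: yes → true
  account age < 277 days: 3699 < 277 is false
  email verified: no → false
  account age ≥ 2013 days: 3699 ≥ 2013 is true
  NOT email verified: no → true
  primary category = books: toys == books is false
  order placed on a weekend: no → false
  item count ≥ 10: 25 ≥ 10 is true
  ship-to country ∈ {CA, DE, FR, UK}: FR is in the set → true
  contains a gift card: yes → true
  prior uses of this code ≤ 8: 0 ≤ 8 is true
  placed via mobile app: no → false
  primary category ∈ {apparel, home, toys}: toys is in the set → true
  loyalty tier ∈ {none, platinum, silver}: silver is in the set → true
  ship-to country = CA: FR == CA is false
Combine:
[1.1.1] true AND true = true
[1.1.2] false → false (antecedent false ⇒ implication holds) = true
[1.1] true AND true = true
[1.2.1.1] true OR true = true
[1.2.1] NOT true = false
[1.2.2.1] false AND false = false
[1.2.2] NOT false = true
[1.2] false → true (antecedent false ⇒ implication holds) = true
[1] exactly-one(true, true) = false
[2.1.1.1] true → true = true
[2.1.1.2] true OR true = true
[2.1.1] true → true = true
[2.1.2.1] false AND true = false
[2.1.2.2] true OR false = true
[2.1.2] false AND true = false
[2.1] exactly-one(true, false) = true
[2] NOT true = false
[root] false OR false = false
Overall: false → rejected

Rejected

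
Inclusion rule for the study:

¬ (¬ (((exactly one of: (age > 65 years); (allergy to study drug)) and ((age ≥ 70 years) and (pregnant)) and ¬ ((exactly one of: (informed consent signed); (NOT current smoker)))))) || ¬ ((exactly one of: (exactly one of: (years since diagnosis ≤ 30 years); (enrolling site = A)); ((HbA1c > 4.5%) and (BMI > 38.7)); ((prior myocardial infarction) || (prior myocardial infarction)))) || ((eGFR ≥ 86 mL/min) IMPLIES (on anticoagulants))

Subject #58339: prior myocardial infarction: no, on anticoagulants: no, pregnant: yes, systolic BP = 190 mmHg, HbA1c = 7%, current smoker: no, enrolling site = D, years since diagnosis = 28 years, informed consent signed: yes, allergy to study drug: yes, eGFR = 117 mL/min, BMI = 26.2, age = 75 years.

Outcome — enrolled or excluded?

Excluded

Atomic conditions:
  age > 65 years: 75 > 65 is true
  allergy to study drug: yes → true
  age ≥ 70 years: 75 ≥ 70 is true
  pregnant: yes → true
  informed consent signed: yes → true
  NOT current smoker: no → true
  years since diagnosis ≤ 30 years: 28 ≤ 30 is true
  enrolling site = A: D == A is false
  HbA1c > 4.5%: 7 > 4.5 is true
  BMI > 38.7: 26.2 > 38.7 is false
  prior myocardial infarction: no → false
  eGFR ≥ 86 mL/min: 117 ≥ 86 is true
  on anticoagulants: no → false
Combine:
[1.1.1.1] exactly-one(true, true) = false
[1.1.1.2] true AND true = true
[1.1.1.3.1] exactly-one(true, true) = false
[1.1.1.3] NOT false = true
[1.1.1] false AND true AND true = false
[1.1] NOT false = true
[1] NOT true = false
[2.1.1] exactly-one(true, false) = true
[2.1.2] true AND false = false
[2.1.3] false OR false = false
[2.1] exactly-one(true, false, false) = true
[2] NOT true = false
[3] true → false = false
[root] false OR false OR false = false
Overall: false → excluded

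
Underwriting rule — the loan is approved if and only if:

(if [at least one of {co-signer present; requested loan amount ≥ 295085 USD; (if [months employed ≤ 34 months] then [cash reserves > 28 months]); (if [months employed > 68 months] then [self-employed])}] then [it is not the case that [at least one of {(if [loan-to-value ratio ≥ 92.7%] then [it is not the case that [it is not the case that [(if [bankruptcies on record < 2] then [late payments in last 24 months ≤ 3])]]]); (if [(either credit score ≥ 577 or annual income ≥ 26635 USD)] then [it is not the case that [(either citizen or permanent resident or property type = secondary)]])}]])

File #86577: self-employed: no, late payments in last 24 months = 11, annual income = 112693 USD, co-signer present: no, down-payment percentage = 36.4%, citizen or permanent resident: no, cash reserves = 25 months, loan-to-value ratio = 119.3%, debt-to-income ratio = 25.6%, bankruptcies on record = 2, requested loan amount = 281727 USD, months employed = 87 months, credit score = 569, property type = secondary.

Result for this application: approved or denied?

Denied

Atomic conditions:
  co-signer present: no → false
  requested loan amount ≥ 295085 USD: 281727 ≥ 295085 is false
  months employed ≤ 34 months: 87 ≤ 34 is false
  cash reserves > 28 months: 25 > 28 is false
  months employed > 68 months: 87 > 68 is true
  self-employed: no → false
  loan-to-value ratio ≥ 92.7%: 119.3 ≥ 92.7 is true
  bankruptcies on record < 2: 2 < 2 is false
  late payments in last 24 months ≤ 3: 11 ≤ 3 is false
  credit score ≥ 577: 569 ≥ 577 is false
  annual income ≥ 26635 USD: 112693 ≥ 26635 is true
  citizen or permanent resident: no → false
  property type = secondary: secondary == secondary is true
Combine:
[1.3] false → false (antecedent false ⇒ implication holds) = true
[1.4] true → false = false
[1] false OR false OR true OR false = true
[2.1.1.2.1.1] false → false (antecedent false ⇒ implication holds) = true
[2.1.1.2.1] NOT true = false
[2.1.1.2] NOT false = true
[2.1.1] true → true = true
[2.1.2.1] false OR true = true
[2.1.2.2.1] false OR true = true
[2.1.2.2] NOT true = false
[2.1.2] true → false = false
[2.1] true OR false = true
[2] NOT true = false
[root] true → false = false
Overall: false → denied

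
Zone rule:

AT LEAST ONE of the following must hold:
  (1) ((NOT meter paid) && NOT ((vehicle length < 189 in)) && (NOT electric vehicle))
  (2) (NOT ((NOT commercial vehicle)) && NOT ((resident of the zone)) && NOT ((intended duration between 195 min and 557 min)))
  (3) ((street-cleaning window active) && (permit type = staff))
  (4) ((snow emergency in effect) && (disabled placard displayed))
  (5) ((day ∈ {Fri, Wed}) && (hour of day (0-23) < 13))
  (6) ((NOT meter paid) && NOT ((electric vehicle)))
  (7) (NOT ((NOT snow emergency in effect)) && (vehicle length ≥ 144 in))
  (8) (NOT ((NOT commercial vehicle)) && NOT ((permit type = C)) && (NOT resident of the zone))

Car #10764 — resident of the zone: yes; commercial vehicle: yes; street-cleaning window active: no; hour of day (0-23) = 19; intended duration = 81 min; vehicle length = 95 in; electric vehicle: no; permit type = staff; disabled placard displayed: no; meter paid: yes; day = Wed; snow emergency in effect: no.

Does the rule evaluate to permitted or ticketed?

Atomic conditions:
  NOT meter paid: yes → false
  vehicle length < 189 in: 95 < 189 is true
  NOT electric vehicle: no → true
  NOT commercial vehicle: yes → false
  resident of the zone: yes → true
  intended duration between 195 min and 557 min: 81 in [195, 557] is false
  street-cleaning window active: no → false
  permit type = staff: staff == staff is true
  snow emergency in effect: no → false
  disabled placard displayed: no → false
  day ∈ {Fri, Wed}: Wed is in the set → true
  hour of day (0-23) < 13: 19 < 13 is false
  electric vehicle: no → false
  NOT snow emergency in effect: no → true
  vehicle length ≥ 144 in: 95 ≥ 144 is false
  permit type = C: staff == C is false
  NOT resident of the zone: yes → false
Combine:
[1.2] NOT true = false
[1] false AND false AND true = false
[2.1] NOT false = true
[2.2] NOT true = false
[2.3] NOT false = true
[2] true AND false AND true = false
[3] false AND true = false
[4] false AND false = false
[5] true AND false = false
[6.2] NOT false = true
[6] false AND true = false
[7.1] NOT true = false
[7] false AND false = false
[8.1] NOT false = true
[8.2] NOT false = true
[8] true AND true AND false = false
[root] false OR false OR false OR false OR false OR false OR false OR false = false
Overall: false → ticketed

Ticketed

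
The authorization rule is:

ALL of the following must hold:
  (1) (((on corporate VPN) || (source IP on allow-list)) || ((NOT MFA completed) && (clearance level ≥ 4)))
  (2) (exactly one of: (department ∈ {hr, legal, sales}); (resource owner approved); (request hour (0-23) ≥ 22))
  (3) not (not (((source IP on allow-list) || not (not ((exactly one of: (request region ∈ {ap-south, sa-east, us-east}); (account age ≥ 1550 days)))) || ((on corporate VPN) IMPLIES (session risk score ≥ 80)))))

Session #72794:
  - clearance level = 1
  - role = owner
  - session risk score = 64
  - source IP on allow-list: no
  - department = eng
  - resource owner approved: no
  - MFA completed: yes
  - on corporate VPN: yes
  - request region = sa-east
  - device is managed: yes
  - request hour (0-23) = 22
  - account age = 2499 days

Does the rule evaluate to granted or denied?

Denied

Atomic conditions:
  on corporate VPN: yes → true
  source IP on allow-list: no → false
  NOT MFA completed: yes → false
  clearance level ≥ 4: 1 ≥ 4 is false
  department ∈ {hr, legal, sales}: eng is not in the set → false
  resource owner approved: no → false
  request hour (0-23) ≥ 22: 22 ≥ 22 is true
  request region ∈ {ap-south, sa-east, us-east}: sa-east is in the set → true
  account age ≥ 1550 days: 2499 ≥ 1550 is true
  session risk score ≥ 80: 64 ≥ 80 is false
Combine:
[1.1] true OR false = true
[1.2] false AND false = false
[1] true OR false = true
[2] exactly-one(false, false, true) = true
[3.1.1.2.1.1] exactly-one(true, true) = false
[3.1.1.2.1] NOT false = true
[3.1.1.2] NOT true = false
[3.1.1.3] true → false = false
[3.1.1] false OR false OR false = false
[3.1] NOT false = true
[3] NOT true = false
[root] true AND true AND false = false
Overall: false → denied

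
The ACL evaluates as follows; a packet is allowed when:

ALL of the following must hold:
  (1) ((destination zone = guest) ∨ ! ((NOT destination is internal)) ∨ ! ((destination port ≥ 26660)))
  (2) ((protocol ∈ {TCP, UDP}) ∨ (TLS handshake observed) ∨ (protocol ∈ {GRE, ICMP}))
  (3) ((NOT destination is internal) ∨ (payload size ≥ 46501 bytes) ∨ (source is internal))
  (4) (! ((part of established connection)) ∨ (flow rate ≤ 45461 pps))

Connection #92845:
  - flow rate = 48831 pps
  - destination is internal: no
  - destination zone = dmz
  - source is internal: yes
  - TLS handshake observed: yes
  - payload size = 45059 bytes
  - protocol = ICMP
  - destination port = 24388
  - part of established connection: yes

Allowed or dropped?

Dropped

Atomic conditions:
  destination zone = guest: dmz == guest is false
  NOT destination is internal: no → true
  destination port ≥ 26660: 24388 ≥ 26660 is false
  protocol ∈ {TCP, UDP}: ICMP is not in the set → false
  TLS handshake observed: yes → true
  protocol ∈ {GRE, ICMP}: ICMP is in the set → true
  payload size ≥ 46501 bytes: 45059 ≥ 46501 is false
  source is internal: yes → true
  part of established connection: yes → true
  flow rate ≤ 45461 pps: 48831 ≤ 45461 is false
Combine:
[1.2] NOT true = false
[1.3] NOT false = true
[1] false OR false OR true = true
[2] false OR true OR true = true
[3] true OR false OR true = true
[4.1] NOT true = false
[4] false OR false = false
[root] true AND true AND true AND false = false
Overall: false → dropped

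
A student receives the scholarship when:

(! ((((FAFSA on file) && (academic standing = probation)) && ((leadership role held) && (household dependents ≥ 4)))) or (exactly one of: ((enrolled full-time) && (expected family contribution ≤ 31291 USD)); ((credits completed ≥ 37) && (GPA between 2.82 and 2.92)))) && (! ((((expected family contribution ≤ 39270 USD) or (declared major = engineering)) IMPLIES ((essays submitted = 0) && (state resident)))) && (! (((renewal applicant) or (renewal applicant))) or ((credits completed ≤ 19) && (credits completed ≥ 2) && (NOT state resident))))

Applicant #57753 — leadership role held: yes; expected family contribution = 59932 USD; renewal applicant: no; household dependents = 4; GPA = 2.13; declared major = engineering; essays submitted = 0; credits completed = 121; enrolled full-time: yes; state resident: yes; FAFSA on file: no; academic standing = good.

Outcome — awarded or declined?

Declined

Atomic conditions:
  FAFSA on file: no → false
  academic standing = probation: good == probation is false
  leadership role held: yes → true
  household dependents ≥ 4: 4 ≥ 4 is true
  enrolled full-time: yes → true
  expected family contribution ≤ 31291 USD: 59932 ≤ 31291 is false
  credits completed ≥ 37: 121 ≥ 37 is true
  GPA between 2.82 and 2.92: 2.13 in [2.82, 2.92] is false
  expected family contribution ≤ 39270 USD: 59932 ≤ 39270 is false
  declared major = engineering: engineering == engineering is true
  essays submitted = 0: 0 == 0 is true
  state resident: yes → true
  renewal applicant: no → false
  credits completed ≤ 19: 121 ≤ 19 is false
  credits completed ≥ 2: 121 ≥ 2 is true
  NOT state resident: yes → false
Combine:
[1.1.1.1] false AND false = false
[1.1.1.2] true AND true = true
[1.1.1] false AND true = false
[1.1] NOT false = true
[1.2.1] true AND false = false
[1.2.2] true AND false = false
[1.2] exactly-one(false, false) = false
[1] true OR false = true
[2.1.1.1] false OR true = true
[2.1.1.2] true AND true = true
[2.1.1] true → true = true
[2.1] NOT true = false
[2.2.1.1] false OR false = false
[2.2.1] NOT false = true
[2.2.2] false AND true AND false = false
[2.2] true OR false = true
[2] false AND true = false
[root] true AND false = false
Overall: false → declined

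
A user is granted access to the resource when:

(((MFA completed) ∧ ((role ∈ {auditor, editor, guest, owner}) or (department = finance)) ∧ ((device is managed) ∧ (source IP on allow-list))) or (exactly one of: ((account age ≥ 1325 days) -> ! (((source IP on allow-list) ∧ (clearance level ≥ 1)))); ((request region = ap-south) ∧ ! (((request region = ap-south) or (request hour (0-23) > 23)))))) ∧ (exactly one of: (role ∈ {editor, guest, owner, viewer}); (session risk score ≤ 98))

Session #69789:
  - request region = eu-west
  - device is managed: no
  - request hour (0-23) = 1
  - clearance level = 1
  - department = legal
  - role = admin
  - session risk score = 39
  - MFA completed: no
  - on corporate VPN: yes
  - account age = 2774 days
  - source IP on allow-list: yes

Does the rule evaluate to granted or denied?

Denied

Atomic conditions:
  MFA completed: no → false
  role ∈ {auditor, editor, guest, owner}: admin is not in the set → false
  department = finance: legal == finance is false
  device is managed: no → false
  source IP on allow-list: yes → true
  account age ≥ 1325 days: 2774 ≥ 1325 is true
  clearance level ≥ 1: 1 ≥ 1 is true
  request region = ap-south: eu-west == ap-south is false
  request hour (0-23) > 23: 1 > 23 is false
  role ∈ {editor, guest, owner, viewer}: admin is not in the set → false
  session risk score ≤ 98: 39 ≤ 98 is true
Combine:
[1.1.2] false OR false = false
[1.1.3] false AND true = false
[1.1] false AND false AND false = false
[1.2.1.2.1] true AND true = true
[1.2.1.2] NOT true = false
[1.2.1] true → false = false
[1.2.2.2.1] false OR false = false
[1.2.2.2] NOT false = true
[1.2.2] false AND true = false
[1.2] exactly-one(false, false) = false
[1] false OR false = false
[2] exactly-one(false, true) = true
[root] false AND true = false
Overall: false → denied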